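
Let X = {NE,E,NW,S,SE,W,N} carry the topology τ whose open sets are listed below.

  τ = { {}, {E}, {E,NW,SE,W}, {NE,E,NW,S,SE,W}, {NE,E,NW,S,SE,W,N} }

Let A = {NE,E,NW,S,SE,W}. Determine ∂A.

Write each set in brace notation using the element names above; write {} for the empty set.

U open, U⊆A: {}, {E}, {E,NW,SE,W}, {NE,E,NW,S,SE,W}. int(A) = ⋃ = {NE,E,NW,S,SE,W}
X∖A={N}, int(X∖A)={}, hence cl(A)={NE,E,NW,S,SE,W,N}
∂A: remove int from cl → {N}

{N}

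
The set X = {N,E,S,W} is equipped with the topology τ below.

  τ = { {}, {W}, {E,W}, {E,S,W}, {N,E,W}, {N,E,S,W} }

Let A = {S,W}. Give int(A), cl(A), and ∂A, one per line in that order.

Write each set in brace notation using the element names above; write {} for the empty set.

int(A) = {W}
cl(A)  = {N,E,S,W}
∂A     = {N,E,S}

U open, U⊆A: {}, {W}. int(A) = ⋃ = {W}
X∖A={N,E}, int(X∖A)={}, hence cl(A)={N,E,S,W}
∂A: remove int from cl → {N,E,S}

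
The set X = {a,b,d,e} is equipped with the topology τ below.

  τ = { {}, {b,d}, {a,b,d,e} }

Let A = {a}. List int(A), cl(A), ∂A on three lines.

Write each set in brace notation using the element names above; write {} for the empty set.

int(A) = {}
cl(A)  = {a,e}
∂A     = {a,e}

U open, U⊆A: {}. int(A) = ⋃ = {}
X∖A={b,d,e}, int(X∖A)={b,d}, hence cl(A)={a,e}
∂A: remove int from cl → {a,e}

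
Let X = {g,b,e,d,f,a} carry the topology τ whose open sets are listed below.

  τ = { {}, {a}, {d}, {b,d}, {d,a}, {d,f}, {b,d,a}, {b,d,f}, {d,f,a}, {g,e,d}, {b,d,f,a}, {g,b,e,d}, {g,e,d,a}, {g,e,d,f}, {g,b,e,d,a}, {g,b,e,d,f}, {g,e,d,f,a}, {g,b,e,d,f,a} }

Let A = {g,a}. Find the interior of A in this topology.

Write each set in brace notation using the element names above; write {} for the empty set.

{a}

interior: largest open inside A is {a} (from {}, {a})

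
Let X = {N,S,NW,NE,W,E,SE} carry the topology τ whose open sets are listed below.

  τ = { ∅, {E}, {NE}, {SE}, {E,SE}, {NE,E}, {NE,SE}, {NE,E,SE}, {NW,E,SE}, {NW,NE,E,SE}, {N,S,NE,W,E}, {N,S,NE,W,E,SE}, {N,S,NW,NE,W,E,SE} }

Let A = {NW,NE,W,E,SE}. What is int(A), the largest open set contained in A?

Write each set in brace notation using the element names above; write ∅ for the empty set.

U open, U⊆A: ∅, {E}, {NE}, {SE}, {E,SE}, {NE,SE}, {NE,E}, {NW,E,SE}, {NE,E,SE}, {NW,NE,E,SE}. int(A) = ⋃ = {NW,NE,E,SE}

{NW,NE,E,SE}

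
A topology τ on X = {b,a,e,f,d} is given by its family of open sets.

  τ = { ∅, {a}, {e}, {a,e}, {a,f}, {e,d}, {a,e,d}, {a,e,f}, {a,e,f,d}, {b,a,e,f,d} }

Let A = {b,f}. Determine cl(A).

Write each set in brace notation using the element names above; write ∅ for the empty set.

closure: X∖int(X∖A) = X∖{a,e,d} = {b,f}

{b,f}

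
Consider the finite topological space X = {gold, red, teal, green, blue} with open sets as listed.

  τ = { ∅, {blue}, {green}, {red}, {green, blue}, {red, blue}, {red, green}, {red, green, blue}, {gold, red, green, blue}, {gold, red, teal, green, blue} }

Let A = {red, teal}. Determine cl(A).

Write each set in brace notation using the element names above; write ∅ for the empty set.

complement {gold, green, blue}; its interior {green, blue}; cl(A) = X∖{green, blue} = {gold, red, teal}

{gold, red, teal}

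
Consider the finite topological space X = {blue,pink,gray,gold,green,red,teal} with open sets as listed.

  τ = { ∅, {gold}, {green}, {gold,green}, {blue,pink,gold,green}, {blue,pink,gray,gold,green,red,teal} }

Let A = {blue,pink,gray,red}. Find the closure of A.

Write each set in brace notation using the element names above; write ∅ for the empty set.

X∖A={gold,green,teal}, int(X∖A)={gold,green}, hence cl(A)={blue,pink,gray,red,teal}

{blue,pink,gray,red,teal}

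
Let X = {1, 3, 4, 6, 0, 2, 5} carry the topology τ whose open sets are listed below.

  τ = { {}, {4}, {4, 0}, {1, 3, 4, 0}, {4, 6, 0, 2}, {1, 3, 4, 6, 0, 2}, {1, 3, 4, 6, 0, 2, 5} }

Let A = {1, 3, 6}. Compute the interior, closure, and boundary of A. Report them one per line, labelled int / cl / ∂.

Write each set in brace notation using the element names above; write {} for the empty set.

int(A) = {}
cl(A)  = {1, 3, 6, 2, 5}
∂A     = {1, 3, 6, 2, 5}

opens ⊆ A: {}; union → int = {}
complement {4, 0, 2, 5}; its interior {4, 0}; cl(A) = X∖{4, 0} = {1, 3, 6, 2, 5}
boundary = {1, 3, 6, 2, 5} ∖ {} = {1, 3, 6, 2, 5}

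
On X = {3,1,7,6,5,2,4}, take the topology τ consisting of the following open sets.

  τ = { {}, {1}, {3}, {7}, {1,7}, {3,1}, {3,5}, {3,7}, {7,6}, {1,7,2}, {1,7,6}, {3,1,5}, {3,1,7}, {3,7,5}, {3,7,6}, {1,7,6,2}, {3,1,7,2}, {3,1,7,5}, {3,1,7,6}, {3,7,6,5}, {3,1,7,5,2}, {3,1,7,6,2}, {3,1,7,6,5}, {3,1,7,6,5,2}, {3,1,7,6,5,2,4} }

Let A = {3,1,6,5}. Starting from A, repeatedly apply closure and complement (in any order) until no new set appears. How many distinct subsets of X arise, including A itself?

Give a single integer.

complement {7,2,4}; its interior {7}; cl(A) = X∖{7} = {3,1,6,5,2,4}
With k = closure, c = complement:
  1. A     = {3,1,6,5}
  2. kA    = {3,1,6,5,2,4}
  3. cA    = {7,2,4}
  4. ckA   = {7}
  5. kcA   = {7,6,2,4}
  6. ckcA  = {3,1,5}
  7. kckcA = {3,1,5,2,4}
  8. ckckcA = {7,6}
k, c of each give nothing new

8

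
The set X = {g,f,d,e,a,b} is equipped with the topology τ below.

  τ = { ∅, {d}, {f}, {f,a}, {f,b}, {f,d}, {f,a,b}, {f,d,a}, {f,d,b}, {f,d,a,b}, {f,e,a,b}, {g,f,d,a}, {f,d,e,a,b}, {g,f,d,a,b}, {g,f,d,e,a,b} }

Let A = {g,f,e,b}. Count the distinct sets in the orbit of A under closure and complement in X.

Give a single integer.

cl via duality: int({d,a}) = {d}, so X∖{d} = {g,f,e,a,b}
Write k for closure, c for complement:
  1. A     = {g,f,e,b}
  2. kA    = {g,f,e,a,b}
  3. cA    = {d,a}
  4. ckA   = {d}
  5. kcA   = {g,d,e,a}
  6. kckA  = {g,d}
  7. ckcA  = {f,b}
  8. ckckA = {f,e,a,b}
applying k or c yields no new set

8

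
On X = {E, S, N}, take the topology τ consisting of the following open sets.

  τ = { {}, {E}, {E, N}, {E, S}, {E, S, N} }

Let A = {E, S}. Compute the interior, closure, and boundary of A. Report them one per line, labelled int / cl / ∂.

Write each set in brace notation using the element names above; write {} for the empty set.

opens ⊆ A: {}, {E}, {E, S}; union → int = {E, S}
complement {N}; its interior {}; cl(A) = X∖{} = {E, S, N}
boundary = {E, S, N} ∖ {E, S} = {N}

int(A) = {E, S}
cl(A)  = {E, S, N}
∂A     = {N}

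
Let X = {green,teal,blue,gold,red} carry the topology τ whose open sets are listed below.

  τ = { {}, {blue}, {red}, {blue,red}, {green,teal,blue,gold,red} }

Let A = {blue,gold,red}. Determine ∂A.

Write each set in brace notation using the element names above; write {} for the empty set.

interior: largest open inside A is {blue,red} (from {}, {red}, {blue}, {blue,red})
cl via duality: int({green,teal}) = {}, so X∖{} = {green,teal,blue,gold,red}
cl∖int = {green,teal,gold}

{green,teal,gold}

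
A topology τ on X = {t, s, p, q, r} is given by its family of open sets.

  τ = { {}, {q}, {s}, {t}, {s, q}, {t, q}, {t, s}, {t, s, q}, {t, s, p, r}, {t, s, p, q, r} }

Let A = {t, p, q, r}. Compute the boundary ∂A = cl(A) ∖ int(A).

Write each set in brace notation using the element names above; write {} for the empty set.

interior: largest open inside A is {t, q} (from {}, {t}, {q}, {t, q})
cl via duality: int({s}) = {s}, so X∖{s} = {t, p, q, r}
cl∖int = {p, r}

{p, r}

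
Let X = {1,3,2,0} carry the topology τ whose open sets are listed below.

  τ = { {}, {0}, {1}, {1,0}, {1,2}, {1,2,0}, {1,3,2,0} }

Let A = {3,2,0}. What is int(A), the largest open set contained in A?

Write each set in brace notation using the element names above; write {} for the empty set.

{0}

opens ⊆ A: {}, {0}; union → int = {0}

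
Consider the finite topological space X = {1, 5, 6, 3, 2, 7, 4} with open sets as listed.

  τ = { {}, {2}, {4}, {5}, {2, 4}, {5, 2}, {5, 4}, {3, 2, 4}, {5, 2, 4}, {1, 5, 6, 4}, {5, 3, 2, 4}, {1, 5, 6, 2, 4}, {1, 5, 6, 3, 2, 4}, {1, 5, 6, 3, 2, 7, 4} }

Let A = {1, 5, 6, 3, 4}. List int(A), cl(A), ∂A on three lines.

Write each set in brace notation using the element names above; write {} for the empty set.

int(A) = {1, 5, 6, 4}
cl(A)  = {1, 5, 6, 3, 7, 4}
∂A     = {3, 7}

open subsets of A: {}, {4}, {5}, {5, 4}, {1, 5, 6, 4}; so int(A) = {1, 5, 6, 4}
closure: X∖int(X∖A) = X∖{2} = {1, 5, 6, 3, 7, 4}
∂A = {1, 5, 6, 3, 7, 4} minus {1, 5, 6, 4} = {3, 7}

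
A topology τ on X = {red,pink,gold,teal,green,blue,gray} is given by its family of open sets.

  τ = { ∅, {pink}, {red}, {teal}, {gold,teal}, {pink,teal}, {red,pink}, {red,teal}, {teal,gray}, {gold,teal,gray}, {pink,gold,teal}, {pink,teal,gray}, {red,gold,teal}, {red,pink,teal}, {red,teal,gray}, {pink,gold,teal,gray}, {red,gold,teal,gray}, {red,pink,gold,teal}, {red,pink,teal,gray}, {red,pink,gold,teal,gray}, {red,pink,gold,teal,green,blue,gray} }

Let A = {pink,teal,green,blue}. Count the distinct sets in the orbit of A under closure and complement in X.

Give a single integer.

complement {red,gold,gray}; its interior {red}; cl(A) = X∖{red} = {pink,gold,teal,green,blue,gray}
With k = closure, c = complement:
  1. A     = {pink,teal,green,blue}
  2. kA    = {pink,gold,teal,green,blue,gray}
  3. cA    = {red,gold,gray}
  4. ckA   = {red}
  5. kcA   = {red,gold,green,blue,gray}
  6. kckA  = {red,green,blue}
  7. ckcA  = {pink,teal}
  8. ckckA = {pink,gold,teal,gray}
k, c of each give nothing new

8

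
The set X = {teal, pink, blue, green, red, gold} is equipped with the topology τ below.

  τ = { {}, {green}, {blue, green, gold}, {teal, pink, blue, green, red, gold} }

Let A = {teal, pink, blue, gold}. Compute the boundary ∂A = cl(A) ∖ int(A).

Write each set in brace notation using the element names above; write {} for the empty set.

interior: largest open inside A is {} (from {})
cl via duality: int({green, red}) = {green}, so X∖{green} = {teal, pink, blue, red, gold}
cl∖int = {teal, pink, blue, red, gold}

{teal, pink, blue, red, gold}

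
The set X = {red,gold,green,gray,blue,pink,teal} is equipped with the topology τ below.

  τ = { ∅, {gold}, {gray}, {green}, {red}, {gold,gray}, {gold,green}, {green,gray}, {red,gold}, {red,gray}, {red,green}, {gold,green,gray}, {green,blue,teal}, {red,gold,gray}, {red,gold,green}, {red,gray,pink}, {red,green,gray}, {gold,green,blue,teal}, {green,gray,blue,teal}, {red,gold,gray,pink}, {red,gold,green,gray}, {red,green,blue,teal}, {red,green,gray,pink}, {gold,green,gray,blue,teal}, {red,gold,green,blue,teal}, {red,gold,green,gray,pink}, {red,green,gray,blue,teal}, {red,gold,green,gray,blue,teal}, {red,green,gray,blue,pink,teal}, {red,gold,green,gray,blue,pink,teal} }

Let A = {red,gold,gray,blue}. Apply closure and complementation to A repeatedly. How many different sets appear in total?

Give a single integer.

closure: X∖int(X∖A) = X∖{green} = {red,gold,gray,blue,pink,teal}
Let k=closure and c=complement:
  1. A     = {red,gold,gray,blue}
  2. kA    = {red,gold,gray,blue,pink,teal}
  3. cA    = {green,pink,teal}
  4. ckA   = {green}
  5. kcA   = {green,blue,pink,teal}
  6. kckA  = {green,blue,teal}
  7. ckcA  = {red,gold,gray}
  8. ckckA = {red,gold,gray,pink}
— saturated at 8

8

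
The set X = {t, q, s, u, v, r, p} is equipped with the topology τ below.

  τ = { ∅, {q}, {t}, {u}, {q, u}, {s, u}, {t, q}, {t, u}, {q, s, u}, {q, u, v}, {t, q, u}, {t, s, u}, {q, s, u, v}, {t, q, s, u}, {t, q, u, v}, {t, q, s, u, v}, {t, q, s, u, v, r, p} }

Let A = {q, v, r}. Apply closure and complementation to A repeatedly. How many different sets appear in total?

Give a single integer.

complement {t, s, u, p}; its interior {t, s, u}; cl(A) = X∖{t, s, u} = {q, v, r, p}
With k = closure, c = complement:
  1. A     = {q, v, r}
  2. kA    = {q, v, r, p}
  3. cA    = {t, s, u, p}
  4. ckA   = {t, s, u}
  5. kcA   = {t, s, u, v, r, p}
  6. ckcA  = {q}
k, c of each give nothing new

6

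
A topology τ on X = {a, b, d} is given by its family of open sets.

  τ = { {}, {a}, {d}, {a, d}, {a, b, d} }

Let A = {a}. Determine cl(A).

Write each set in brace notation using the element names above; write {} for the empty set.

{a, b}

cl via duality: int({b, d}) = {d}, so X∖{d} = {a, b}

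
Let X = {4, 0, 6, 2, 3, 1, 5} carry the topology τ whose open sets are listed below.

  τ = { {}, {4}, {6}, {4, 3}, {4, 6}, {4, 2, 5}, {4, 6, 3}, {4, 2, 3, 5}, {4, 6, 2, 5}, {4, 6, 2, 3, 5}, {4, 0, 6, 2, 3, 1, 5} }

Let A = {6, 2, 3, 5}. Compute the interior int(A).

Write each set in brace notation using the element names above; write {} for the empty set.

{6}

interior: largest open inside A is {6} (from {}, {6})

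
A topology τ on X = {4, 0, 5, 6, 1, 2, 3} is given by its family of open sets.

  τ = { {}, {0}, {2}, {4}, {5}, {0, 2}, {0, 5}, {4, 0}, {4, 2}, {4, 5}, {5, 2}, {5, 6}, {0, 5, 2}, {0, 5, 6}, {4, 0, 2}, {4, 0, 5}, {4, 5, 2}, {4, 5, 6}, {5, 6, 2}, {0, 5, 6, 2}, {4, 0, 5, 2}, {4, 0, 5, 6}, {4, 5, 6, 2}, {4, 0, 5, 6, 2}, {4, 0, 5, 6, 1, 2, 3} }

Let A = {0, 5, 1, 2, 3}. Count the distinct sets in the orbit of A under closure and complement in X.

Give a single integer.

8

complement {4, 6}; its interior {4}; cl(A) = X∖{4} = {0, 5, 6, 1, 2, 3}
With k = closure, c = complement:
  1. A     = {0, 5, 1, 2, 3}
  2. kA    = {0, 5, 6, 1, 2, 3}
  3. cA    = {4, 6}
  4. ckA   = {4}
  5. kcA   = {4, 6, 1, 3}
  6. kckA  = {4, 1, 3}
  7. ckcA  = {0, 5, 2}
  8. ckckA = {0, 5, 6, 2}
k, c of each give nothing new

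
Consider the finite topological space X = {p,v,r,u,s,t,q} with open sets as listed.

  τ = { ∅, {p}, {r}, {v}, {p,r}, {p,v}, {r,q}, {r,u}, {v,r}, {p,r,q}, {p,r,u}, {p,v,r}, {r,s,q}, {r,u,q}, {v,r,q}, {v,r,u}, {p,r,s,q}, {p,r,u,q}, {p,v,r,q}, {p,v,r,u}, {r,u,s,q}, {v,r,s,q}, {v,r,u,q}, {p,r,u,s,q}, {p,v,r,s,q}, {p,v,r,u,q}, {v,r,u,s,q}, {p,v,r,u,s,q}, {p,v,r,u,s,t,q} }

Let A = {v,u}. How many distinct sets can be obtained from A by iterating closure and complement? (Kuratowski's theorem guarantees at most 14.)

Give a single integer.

cl via duality: int({p,r,s,t,q}) = {p,r,s,q}, so X∖{p,r,s,q} = {v,u,t}
Write k for closure, c for complement:
  1. A     = {v,u}
  2. kA    = {v,u,t}
  3. cA    = {p,r,s,t,q}
  4. ckA   = {p,r,s,q}
  5. kcA   = {p,r,u,s,t,q}
  6. ckcA  = {v}
  7. kckcA = {v,t}
  8. ckckcA = {p,r,u,s,q}
applying k or c yields no new set

8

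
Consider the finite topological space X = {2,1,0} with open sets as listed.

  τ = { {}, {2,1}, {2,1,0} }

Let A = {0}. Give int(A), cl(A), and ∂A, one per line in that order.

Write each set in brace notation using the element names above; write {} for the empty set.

int(A) = {}
cl(A)  = {0}
∂A     = {0}

open subsets of A: {}; so int(A) = {}
closure: X∖int(X∖A) = X∖{2,1} = {0}
∂A = {0} minus {} = {0}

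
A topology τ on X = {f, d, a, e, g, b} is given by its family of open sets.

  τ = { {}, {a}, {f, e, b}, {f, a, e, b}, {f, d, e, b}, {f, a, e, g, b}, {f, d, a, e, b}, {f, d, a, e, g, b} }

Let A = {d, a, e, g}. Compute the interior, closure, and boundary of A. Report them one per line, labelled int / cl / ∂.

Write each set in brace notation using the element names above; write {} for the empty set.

int(A) = {a}
cl(A)  = {f, d, a, e, g, b}
∂A     = {f, d, e, g, b}

U open, U⊆A: {}, {a}. int(A) = ⋃ = {a}
X∖A={f, b}, int(X∖A)={}, hence cl(A)={f, d, a, e, g, b}
∂A: remove int from cl → {f, d, e, g, b}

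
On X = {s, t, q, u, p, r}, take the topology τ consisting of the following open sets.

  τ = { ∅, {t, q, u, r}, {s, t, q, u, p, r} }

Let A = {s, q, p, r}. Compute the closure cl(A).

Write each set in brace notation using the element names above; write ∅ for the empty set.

cl via duality: int({t, u}) = ∅, so X∖∅ = {s, t, q, u, p, r}

{s, t, q, u, p, r}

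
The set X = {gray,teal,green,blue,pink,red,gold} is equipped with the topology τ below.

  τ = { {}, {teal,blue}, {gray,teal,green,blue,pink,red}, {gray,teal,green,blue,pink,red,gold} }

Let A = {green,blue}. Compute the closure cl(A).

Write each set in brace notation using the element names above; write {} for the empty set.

X∖A={gray,teal,pink,red,gold}, int(X∖A)={}, hence cl(A)={gray,teal,green,blue,pink,red,gold}

{gray,teal,green,blue,pink,red,gold}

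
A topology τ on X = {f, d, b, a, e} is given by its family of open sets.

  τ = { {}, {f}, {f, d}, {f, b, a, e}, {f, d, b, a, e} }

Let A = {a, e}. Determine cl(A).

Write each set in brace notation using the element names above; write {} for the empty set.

X∖A={f, d, b}, int(X∖A)={f, d}, hence cl(A)={b, a, e}

{b, a, e}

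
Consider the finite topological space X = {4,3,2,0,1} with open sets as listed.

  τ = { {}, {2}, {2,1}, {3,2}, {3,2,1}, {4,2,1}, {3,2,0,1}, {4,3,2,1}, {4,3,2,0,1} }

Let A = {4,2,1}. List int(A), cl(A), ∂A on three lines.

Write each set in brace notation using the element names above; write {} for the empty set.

int(A) = {4,2,1}
cl(A)  = {4,3,2,0,1}
∂A     = {3,0}

open subsets of A: {}, {2}, {2,1}, {4,2,1}; so int(A) = {4,2,1}
closure: X∖int(X∖A) = X∖{} = {4,3,2,0,1}
∂A = {4,3,2,0,1} minus {4,2,1} = {3,0}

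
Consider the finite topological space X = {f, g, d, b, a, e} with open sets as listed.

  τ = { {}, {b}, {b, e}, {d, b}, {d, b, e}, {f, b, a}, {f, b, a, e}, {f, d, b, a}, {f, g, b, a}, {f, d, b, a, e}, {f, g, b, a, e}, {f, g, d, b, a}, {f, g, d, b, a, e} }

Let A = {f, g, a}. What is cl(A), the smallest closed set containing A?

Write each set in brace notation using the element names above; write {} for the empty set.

X∖A={d, b, e}, int(X∖A)={d, b, e}, hence cl(A)={f, g, a}

{f, g, a}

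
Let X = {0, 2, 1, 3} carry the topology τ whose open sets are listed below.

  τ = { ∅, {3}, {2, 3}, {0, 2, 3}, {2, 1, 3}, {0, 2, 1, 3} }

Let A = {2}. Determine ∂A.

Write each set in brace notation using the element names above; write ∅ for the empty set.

{0, 2, 1}

U open, U⊆A: ∅. int(A) = ⋃ = ∅
X∖A={0, 1, 3}, int(X∖A)={3}, hence cl(A)={0, 2, 1}
∂A: remove int from cl → {0, 2, 1}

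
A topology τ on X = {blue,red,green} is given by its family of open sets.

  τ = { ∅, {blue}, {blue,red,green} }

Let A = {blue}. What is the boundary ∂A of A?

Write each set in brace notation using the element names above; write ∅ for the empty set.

opens ⊆ A: ∅, {blue}; union → int = {blue}
complement {red,green}; its interior ∅; cl(A) = X∖∅ = {blue,red,green}
boundary = {blue,red,green} ∖ {blue} = {red,green}

{red,green}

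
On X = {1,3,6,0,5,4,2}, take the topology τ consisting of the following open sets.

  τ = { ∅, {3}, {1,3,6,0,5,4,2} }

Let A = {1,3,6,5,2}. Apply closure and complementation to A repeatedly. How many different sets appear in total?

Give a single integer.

complement {0,4}; its interior ∅; cl(A) = X∖∅ = {1,3,6,0,5,4,2}
With k = closure, c = complement:
  1. A     = {1,3,6,5,2}
  2. kA    = {1,3,6,0,5,4,2}
  3. cA    = {0,4}
  4. ckA   = ∅
  5. kcA   = {1,6,0,5,4,2}
  6. ckcA  = {3}
k, c of each give nothing new

6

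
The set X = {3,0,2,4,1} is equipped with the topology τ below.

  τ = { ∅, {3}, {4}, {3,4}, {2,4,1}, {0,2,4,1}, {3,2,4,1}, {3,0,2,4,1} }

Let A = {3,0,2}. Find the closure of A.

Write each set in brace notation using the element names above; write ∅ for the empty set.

complement {4,1}; its interior {4}; cl(A) = X∖{4} = {3,0,2,1}

{3,0,2,1}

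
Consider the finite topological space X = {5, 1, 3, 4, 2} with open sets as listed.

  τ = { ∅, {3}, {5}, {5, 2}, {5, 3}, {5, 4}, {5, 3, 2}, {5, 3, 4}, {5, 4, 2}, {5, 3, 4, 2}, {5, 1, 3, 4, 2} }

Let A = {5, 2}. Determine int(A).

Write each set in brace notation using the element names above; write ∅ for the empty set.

{5, 2}

interior: largest open inside A is {5, 2} (from ∅, {5}, {5, 2})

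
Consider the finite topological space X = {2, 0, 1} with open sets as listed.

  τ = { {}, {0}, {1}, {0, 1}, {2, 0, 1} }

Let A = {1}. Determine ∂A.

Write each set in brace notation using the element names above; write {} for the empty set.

{2}

U open, U⊆A: {}, {1}. int(A) = ⋃ = {1}
X∖A={2, 0}, int(X∖A)={0}, hence cl(A)={2, 1}
∂A: remove int from cl → {2}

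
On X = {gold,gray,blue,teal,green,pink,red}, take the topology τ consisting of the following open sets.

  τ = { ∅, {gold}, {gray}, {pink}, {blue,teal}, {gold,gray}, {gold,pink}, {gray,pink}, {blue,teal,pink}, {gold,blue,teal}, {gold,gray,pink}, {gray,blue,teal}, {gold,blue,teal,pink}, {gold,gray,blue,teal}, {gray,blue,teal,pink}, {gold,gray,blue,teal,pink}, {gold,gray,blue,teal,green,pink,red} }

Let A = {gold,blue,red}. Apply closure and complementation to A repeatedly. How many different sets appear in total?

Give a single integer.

10

X∖A={gray,teal,green,pink}, int(X∖A)={gray,pink}, hence cl(A)={gold,blue,teal,green,red}
Orbit (k=closure, c=complement):
  1. A     = {gold,blue,red}
  2. kA    = {gold,blue,teal,green,red}
  3. cA    = {gray,teal,green,pink}
  4. ckA   = {gray,pink}
  5. kcA   = {gray,blue,teal,green,pink,red}
  6. kckA  = {gray,green,pink,red}
  7. ckcA  = {gold}
  8. ckckA = {gold,blue,teal}
  9. kckcA = {gold,green,red}
  10. ckckcA = {gray,blue,teal,pink}
(closed under both — stop)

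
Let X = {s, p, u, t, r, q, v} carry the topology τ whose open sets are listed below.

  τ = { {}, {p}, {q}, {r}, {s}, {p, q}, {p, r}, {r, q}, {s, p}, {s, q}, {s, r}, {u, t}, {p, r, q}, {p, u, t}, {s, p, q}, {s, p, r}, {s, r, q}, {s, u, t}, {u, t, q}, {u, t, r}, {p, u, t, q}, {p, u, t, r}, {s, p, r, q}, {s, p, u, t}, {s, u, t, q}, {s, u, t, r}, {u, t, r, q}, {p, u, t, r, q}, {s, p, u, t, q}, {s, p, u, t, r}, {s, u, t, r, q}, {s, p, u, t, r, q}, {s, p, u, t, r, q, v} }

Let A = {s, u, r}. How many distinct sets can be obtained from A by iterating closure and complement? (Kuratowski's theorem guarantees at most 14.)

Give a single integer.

10

X∖A={p, t, q, v}, int(X∖A)={p, q}, hence cl(A)={s, u, t, r, v}
Orbit (k=closure, c=complement):
  1. A     = {s, u, r}
  2. kA    = {s, u, t, r, v}
  3. cA    = {p, t, q, v}
  4. ckA   = {p, q}
  5. kcA   = {p, u, t, q, v}
  6. kckA  = {p, q, v}
  7. ckcA  = {s, r}
  8. ckckA = {s, u, t, r}
  9. kckcA = {s, r, v}
  10. ckckcA = {p, u, t, q}
(closed under both — stop)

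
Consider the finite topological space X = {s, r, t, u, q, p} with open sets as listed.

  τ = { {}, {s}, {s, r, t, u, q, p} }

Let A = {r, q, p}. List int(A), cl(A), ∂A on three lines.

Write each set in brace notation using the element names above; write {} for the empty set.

U open, U⊆A: {}. int(A) = ⋃ = {}
X∖A={s, t, u}, int(X∖A)={s}, hence cl(A)={r, t, u, q, p}
∂A: remove int from cl → {r, t, u, q, p}

int(A) = {}
cl(A)  = {r, t, u, q, p}
∂A     = {r, t, u, q, p}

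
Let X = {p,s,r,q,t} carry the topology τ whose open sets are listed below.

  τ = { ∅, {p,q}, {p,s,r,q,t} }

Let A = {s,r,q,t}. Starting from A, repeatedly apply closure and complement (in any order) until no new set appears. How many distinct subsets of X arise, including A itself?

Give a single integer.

4

closure: X∖int(X∖A) = X∖∅ = {p,s,r,q,t}
Let k=closure and c=complement:
  1. A     = {s,r,q,t}
  2. kA    = {p,s,r,q,t}
  3. cA    = {p}
  4. ckA   = ∅
— saturated at 4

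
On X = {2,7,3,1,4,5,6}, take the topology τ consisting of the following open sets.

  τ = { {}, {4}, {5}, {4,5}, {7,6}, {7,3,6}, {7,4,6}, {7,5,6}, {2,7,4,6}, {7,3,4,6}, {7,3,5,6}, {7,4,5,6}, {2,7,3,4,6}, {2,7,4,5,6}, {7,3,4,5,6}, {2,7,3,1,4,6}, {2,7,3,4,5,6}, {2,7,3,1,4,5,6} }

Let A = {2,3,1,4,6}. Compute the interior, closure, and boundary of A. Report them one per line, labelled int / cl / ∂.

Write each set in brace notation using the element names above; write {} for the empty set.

int(A) = {4}
cl(A)  = {2,7,3,1,4,6}
∂A     = {2,7,3,1,6}

U open, U⊆A: {}, {4}. int(A) = ⋃ = {4}
X∖A={7,5}, int(X∖A)={5}, hence cl(A)={2,7,3,1,4,6}
∂A: remove int from cl → {2,7,3,1,6}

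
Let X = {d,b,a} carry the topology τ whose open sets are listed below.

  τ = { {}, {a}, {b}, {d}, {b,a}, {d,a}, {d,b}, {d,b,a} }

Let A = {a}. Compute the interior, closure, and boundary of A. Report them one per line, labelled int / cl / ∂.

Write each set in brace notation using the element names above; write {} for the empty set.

int(A) = {a}
cl(A)  = {a}
∂A     = {}

opens ⊆ A: {}, {a}; union → int = {a}
complement {d,b}; its interior {d,b}; cl(A) = X∖{d,b} = {a}
boundary = {a} ∖ {a} = {}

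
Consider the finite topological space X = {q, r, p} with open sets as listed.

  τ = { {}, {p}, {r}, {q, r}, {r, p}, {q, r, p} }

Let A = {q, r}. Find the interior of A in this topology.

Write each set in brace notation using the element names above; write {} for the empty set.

interior: largest open inside A is {q, r} (from {}, {r}, {q, r})

{q, r}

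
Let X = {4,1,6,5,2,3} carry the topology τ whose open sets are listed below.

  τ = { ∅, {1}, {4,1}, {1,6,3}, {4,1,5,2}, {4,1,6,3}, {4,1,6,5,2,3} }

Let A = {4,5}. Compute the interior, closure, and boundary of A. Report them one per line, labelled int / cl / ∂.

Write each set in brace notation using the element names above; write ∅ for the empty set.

int(A) = ∅
cl(A)  = {4,5,2}
∂A     = {4,5,2}

U open, U⊆A: ∅. int(A) = ⋃ = ∅
X∖A={1,6,2,3}, int(X∖A)={1,6,3}, hence cl(A)={4,5,2}
∂A: remove int from cl → {4,5,2}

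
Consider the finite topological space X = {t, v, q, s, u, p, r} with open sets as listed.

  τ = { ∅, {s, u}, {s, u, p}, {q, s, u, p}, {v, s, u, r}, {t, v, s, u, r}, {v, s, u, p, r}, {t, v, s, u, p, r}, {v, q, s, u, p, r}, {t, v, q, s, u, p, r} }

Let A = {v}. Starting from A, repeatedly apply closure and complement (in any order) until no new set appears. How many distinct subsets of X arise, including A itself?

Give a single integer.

closure: X∖int(X∖A) = X∖{q, s, u, p} = {t, v, r}
Let k=closure and c=complement:
  1. A     = {v}
  2. kA    = {t, v, r}
  3. cA    = {t, q, s, u, p, r}
  4. ckA   = {q, s, u, p}
  5. kcA   = {t, v, q, s, u, p, r}
  6. ckcA  = ∅
— saturated at 6

6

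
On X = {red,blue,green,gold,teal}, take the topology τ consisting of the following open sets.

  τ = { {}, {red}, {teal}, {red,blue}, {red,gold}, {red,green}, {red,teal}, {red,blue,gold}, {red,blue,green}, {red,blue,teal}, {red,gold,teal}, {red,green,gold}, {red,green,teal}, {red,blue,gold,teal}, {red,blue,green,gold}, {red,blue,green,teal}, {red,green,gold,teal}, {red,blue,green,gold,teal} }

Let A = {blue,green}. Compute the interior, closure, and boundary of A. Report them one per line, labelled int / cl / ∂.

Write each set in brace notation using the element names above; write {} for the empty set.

int(A) = {}
cl(A)  = {blue,green}
∂A     = {blue,green}

U open, U⊆A: {}. int(A) = ⋃ = {}
X∖A={red,gold,teal}, int(X∖A)={red,gold,teal}, hence cl(A)={blue,green}
∂A: remove int from cl → {blue,green}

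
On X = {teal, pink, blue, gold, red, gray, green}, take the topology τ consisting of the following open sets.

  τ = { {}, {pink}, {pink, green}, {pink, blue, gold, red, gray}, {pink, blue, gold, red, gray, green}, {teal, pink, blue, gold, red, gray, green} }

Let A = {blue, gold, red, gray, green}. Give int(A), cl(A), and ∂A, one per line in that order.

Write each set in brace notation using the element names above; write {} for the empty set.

open subsets of A: {}; so int(A) = {}
closure: X∖int(X∖A) = X∖{pink} = {teal, blue, gold, red, gray, green}
∂A = {teal, blue, gold, red, gray, green} minus {} = {teal, blue, gold, red, gray, green}

int(A) = {}
cl(A)  = {teal, blue, gold, red, gray, green}
∂A     = {teal, blue, gold, red, gray, green}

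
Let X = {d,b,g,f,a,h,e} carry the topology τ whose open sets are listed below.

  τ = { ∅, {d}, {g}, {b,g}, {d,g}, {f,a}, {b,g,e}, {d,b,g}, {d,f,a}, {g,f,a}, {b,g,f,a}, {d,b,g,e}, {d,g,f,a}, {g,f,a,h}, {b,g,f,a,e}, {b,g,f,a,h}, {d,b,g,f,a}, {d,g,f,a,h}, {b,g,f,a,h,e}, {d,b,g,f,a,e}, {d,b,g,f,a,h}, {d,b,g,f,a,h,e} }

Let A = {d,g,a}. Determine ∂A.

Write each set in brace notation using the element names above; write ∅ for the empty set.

U open, U⊆A: ∅, {g}, {d}, {d,g}. int(A) = ⋃ = {d,g}
X∖A={b,f,h,e}, int(X∖A)=∅, hence cl(A)={d,b,g,f,a,h,e}
∂A: remove int from cl → {b,f,a,h,e}

{b,f,a,h,e}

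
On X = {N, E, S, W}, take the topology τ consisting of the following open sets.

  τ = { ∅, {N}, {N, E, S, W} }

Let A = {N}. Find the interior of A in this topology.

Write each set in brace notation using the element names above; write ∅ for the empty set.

{N}

interior: largest open inside A is {N} (from ∅, {N})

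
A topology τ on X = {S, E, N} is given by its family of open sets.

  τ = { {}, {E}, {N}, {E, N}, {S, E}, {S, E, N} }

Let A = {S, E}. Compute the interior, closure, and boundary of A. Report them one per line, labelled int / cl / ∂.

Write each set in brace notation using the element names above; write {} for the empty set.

open subsets of A: {}, {E}, {S, E}; so int(A) = {S, E}
closure: X∖int(X∖A) = X∖{N} = {S, E}
∂A = {S, E} minus {S, E} = {}

int(A) = {S, E}
cl(A)  = {S, E}
∂A     = {}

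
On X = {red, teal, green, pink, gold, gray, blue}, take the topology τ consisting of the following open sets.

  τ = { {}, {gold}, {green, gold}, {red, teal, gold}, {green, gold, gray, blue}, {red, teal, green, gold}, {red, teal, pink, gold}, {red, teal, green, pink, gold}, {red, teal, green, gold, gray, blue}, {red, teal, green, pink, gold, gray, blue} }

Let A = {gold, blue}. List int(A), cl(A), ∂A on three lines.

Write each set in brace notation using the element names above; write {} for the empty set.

U open, U⊆A: {}, {gold}. int(A) = ⋃ = {gold}
X∖A={red, teal, green, pink, gray}, int(X∖A)={}, hence cl(A)={red, teal, green, pink, gold, gray, blue}
∂A: remove int from cl → {red, teal, green, pink, gray, blue}

int(A) = {gold}
cl(A)  = {red, teal, green, pink, gold, gray, blue}
∂A     = {red, teal, green, pink, gray, blue}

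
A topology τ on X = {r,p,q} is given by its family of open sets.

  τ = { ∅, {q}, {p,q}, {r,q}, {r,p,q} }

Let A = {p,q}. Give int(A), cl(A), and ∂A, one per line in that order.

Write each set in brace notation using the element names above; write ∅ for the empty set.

int(A) = {p,q}
cl(A)  = {r,p,q}
∂A     = {r}

opens ⊆ A: ∅, {q}, {p,q}; union → int = {p,q}
complement {r}; its interior ∅; cl(A) = X∖∅ = {r,p,q}
boundary = {r,p,q} ∖ {p,q} = {r}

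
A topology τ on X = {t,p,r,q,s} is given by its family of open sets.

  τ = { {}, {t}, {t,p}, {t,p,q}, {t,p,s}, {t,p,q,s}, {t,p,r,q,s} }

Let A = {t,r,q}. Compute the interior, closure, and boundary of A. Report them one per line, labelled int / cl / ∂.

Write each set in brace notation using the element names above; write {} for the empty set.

opens ⊆ A: {}, {t}; union → int = {t}
complement {p,s}; its interior {}; cl(A) = X∖{} = {t,p,r,q,s}
boundary = {t,p,r,q,s} ∖ {t} = {p,r,q,s}

int(A) = {t}
cl(A)  = {t,p,r,q,s}
∂A     = {p,r,q,s}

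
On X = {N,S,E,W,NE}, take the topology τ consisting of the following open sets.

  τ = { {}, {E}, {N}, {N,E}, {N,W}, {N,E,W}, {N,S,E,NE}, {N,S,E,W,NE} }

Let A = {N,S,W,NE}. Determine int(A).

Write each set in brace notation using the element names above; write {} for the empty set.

open subsets of A: {}, {N}, {N,W}; so int(A) = {N,W}

{N,W}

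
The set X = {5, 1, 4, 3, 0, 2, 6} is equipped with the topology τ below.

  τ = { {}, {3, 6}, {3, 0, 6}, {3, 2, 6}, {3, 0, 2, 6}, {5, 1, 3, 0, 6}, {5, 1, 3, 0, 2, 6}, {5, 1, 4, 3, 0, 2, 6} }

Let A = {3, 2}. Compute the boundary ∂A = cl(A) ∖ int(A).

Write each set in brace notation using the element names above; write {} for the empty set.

{5, 1, 4, 3, 0, 2, 6}

U open, U⊆A: {}. int(A) = ⋃ = {}
X∖A={5, 1, 4, 0, 6}, int(X∖A)={}, hence cl(A)={5, 1, 4, 3, 0, 2, 6}
∂A: remove int from cl → {5, 1, 4, 3, 0, 2, 6}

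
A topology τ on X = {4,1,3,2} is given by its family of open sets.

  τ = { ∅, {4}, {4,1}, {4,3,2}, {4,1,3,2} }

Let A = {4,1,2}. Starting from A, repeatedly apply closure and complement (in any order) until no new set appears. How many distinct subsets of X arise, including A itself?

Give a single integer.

closure: X∖int(X∖A) = X∖∅ = {4,1,3,2}
Let k=closure and c=complement:
  1. A     = {4,1,2}
  2. kA    = {4,1,3,2}
  3. cA    = {3}
  4. ckA   = ∅
  5. kcA   = {3,2}
  6. ckcA  = {4,1}
— saturated at 6

6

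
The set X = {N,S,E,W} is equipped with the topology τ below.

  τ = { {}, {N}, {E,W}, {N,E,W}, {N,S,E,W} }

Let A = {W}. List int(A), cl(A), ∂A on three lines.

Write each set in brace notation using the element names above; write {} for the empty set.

int(A) = {}
cl(A)  = {S,E,W}
∂A     = {S,E,W}

U open, U⊆A: {}. int(A) = ⋃ = {}
X∖A={N,S,E}, int(X∖A)={N}, hence cl(A)={S,E,W}
∂A: remove int from cl → {S,E,W}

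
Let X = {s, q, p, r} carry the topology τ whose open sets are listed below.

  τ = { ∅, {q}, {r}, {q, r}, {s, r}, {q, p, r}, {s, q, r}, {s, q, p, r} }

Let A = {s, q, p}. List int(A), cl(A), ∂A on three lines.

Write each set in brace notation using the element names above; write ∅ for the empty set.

open subsets of A: ∅, {q}; so int(A) = {q}
closure: X∖int(X∖A) = X∖{r} = {s, q, p}
∂A = {s, q, p} minus {q} = {s, p}

int(A) = {q}
cl(A)  = {s, q, p}
∂A     = {s, p}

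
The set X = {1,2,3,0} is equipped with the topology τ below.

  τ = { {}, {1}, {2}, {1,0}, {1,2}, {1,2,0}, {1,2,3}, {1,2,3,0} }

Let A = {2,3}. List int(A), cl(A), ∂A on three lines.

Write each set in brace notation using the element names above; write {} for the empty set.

U open, U⊆A: {}, {2}. int(A) = ⋃ = {2}
X∖A={1,0}, int(X∖A)={1,0}, hence cl(A)={2,3}
∂A: remove int from cl → {3}

int(A) = {2}
cl(A)  = {2,3}
∂A     = {3}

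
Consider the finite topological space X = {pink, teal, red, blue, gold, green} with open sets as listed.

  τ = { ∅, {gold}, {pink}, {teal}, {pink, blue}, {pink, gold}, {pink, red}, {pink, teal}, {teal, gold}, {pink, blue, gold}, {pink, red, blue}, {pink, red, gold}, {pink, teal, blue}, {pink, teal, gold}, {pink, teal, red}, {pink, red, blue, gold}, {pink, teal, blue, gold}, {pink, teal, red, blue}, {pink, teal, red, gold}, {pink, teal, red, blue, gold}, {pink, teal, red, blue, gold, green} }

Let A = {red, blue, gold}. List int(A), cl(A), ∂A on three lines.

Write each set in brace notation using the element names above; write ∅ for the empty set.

open subsets of A: ∅, {gold}; so int(A) = {gold}
closure: X∖int(X∖A) = X∖{pink, teal} = {red, blue, gold, green}
∂A = {red, blue, gold, green} minus {gold} = {red, blue, green}

int(A) = {gold}
cl(A)  = {red, blue, gold, green}
∂A     = {red, blue, green}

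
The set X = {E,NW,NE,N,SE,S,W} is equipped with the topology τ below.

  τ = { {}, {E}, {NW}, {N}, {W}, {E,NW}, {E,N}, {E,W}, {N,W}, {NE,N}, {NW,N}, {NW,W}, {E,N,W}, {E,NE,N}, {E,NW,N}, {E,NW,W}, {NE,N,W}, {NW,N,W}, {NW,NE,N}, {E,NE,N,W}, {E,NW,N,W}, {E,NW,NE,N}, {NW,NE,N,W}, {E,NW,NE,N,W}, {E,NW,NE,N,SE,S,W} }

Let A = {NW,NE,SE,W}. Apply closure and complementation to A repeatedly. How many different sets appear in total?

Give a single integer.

8

complement {E,N,S}; its interior {E,N}; cl(A) = X∖{E,N} = {NW,NE,SE,S,W}
With k = closure, c = complement:
  1. A     = {NW,NE,SE,W}
  2. kA    = {NW,NE,SE,S,W}
  3. cA    = {E,N,S}
  4. ckA   = {E,N}
  5. kcA   = {E,NE,N,SE,S}
  6. ckcA  = {NW,W}
  7. kckcA = {NW,SE,S,W}
  8. ckckcA = {E,NE,N}
k, c of each give nothing new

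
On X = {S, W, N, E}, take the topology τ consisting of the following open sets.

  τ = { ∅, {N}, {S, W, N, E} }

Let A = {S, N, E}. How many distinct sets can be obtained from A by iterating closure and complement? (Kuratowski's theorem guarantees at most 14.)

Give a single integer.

6

closure: X∖int(X∖A) = X∖∅ = {S, W, N, E}
Let k=closure and c=complement:
  1. A     = {S, N, E}
  2. kA    = {S, W, N, E}
  3. cA    = {W}
  4. ckA   = ∅
  5. kcA   = {S, W, E}
  6. ckcA  = {N}
— saturated at 6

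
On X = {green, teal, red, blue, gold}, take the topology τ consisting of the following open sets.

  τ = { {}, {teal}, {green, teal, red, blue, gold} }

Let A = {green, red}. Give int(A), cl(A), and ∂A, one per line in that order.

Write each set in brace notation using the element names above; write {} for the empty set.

int(A) = {}
cl(A)  = {green, red, blue, gold}
∂A     = {green, red, blue, gold}

opens ⊆ A: {}; union → int = {}
complement {teal, blue, gold}; its interior {teal}; cl(A) = X∖{teal} = {green, red, blue, gold}
boundary = {green, red, blue, gold} ∖ {} = {green, red, blue, gold}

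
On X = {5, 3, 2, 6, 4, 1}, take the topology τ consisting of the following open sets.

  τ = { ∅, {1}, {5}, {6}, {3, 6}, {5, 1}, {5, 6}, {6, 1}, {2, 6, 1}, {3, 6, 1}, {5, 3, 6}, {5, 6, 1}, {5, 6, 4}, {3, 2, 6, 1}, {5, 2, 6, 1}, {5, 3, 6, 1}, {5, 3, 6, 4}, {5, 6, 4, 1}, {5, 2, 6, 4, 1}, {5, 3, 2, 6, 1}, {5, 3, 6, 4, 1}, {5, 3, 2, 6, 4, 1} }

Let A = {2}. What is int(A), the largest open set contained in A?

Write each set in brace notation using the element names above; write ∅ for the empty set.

opens ⊆ A: ∅; union → int = ∅

∅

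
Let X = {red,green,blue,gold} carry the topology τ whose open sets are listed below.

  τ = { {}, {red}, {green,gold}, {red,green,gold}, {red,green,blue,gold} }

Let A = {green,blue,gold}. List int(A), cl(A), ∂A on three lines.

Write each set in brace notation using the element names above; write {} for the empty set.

int(A) = {green,gold}
cl(A)  = {green,blue,gold}
∂A     = {blue}

open subsets of A: {}, {green,gold}; so int(A) = {green,gold}
closure: X∖int(X∖A) = X∖{red} = {green,blue,gold}
∂A = {green,blue,gold} minus {green,gold} = {blue}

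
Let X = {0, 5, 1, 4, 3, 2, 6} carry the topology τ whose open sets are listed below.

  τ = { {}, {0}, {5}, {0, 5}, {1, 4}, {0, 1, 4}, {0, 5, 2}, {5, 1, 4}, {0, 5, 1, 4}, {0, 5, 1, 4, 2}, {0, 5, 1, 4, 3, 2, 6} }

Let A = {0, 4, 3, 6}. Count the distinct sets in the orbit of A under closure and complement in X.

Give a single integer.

10

X∖A={5, 1, 2}, int(X∖A)={5}, hence cl(A)={0, 1, 4, 3, 2, 6}
Orbit (k=closure, c=complement):
  1. A     = {0, 4, 3, 6}
  2. kA    = {0, 1, 4, 3, 2, 6}
  3. cA    = {5, 1, 2}
  4. ckA   = {5}
  5. kcA   = {5, 1, 4, 3, 2, 6}
  6. kckA  = {5, 3, 2, 6}
  7. ckcA  = {0}
  8. ckckA = {0, 1, 4}
  9. kckcA = {0, 3, 2, 6}
  10. ckckcA = {5, 1, 4}
(closed under both — stop)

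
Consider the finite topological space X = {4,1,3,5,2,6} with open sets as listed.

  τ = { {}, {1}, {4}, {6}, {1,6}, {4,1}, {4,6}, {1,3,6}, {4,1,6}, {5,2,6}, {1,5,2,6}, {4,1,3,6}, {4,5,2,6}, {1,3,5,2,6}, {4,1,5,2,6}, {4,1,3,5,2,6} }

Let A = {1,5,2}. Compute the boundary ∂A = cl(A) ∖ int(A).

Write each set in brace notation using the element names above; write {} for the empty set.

interior: largest open inside A is {1} (from {}, {1})
cl via duality: int({4,3,6}) = {4,6}, so X∖{4,6} = {1,3,5,2}
cl∖int = {3,5,2}

{3,5,2}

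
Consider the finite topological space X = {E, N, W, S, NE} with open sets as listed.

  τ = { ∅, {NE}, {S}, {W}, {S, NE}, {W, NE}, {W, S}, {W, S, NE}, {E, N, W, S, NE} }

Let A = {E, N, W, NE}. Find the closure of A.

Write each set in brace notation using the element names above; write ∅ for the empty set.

cl via duality: int({S}) = {S}, so X∖{S} = {E, N, W, NE}

{E, N, W, NE}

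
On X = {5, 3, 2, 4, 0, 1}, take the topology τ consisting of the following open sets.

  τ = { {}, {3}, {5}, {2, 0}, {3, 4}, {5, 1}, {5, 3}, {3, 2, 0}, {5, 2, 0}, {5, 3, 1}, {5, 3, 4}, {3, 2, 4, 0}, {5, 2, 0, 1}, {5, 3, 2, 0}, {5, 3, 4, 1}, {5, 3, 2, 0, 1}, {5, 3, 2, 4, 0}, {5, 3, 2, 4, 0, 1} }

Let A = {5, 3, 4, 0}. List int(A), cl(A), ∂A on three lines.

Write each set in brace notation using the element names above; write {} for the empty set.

opens ⊆ A: {}, {5}, {3}, {3, 4}, {5, 3}, {5, 3, 4}; union → int = {5, 3, 4}
complement {2, 1}; its interior {}; cl(A) = X∖{} = {5, 3, 2, 4, 0, 1}
boundary = {5, 3, 2, 4, 0, 1} ∖ {5, 3, 4} = {2, 0, 1}

int(A) = {5, 3, 4}
cl(A)  = {5, 3, 2, 4, 0, 1}
∂A     = {2, 0, 1}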